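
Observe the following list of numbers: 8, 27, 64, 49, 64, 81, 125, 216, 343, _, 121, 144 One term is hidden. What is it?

The slot pattern repeats as AAABBB (period 6), so there are 2 interleaved tracks.
Stream A: 8, 27, 64, 125, 216, 343 — perfect cubes starting at 2³.
Stream B: 49, 64, 81, ?, 121, 144 — the squares 7², 8², 9², ….
Stream B's pattern makes the blank 100.

100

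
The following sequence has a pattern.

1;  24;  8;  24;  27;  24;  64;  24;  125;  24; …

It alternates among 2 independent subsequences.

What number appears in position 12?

24

Odd-indexed and even-indexed terms follow separate rules.
Track A: 1, 8, 27, 64, 125 — the cubes 1³, 2³, 3³, ….
Track B: 24, 24, 24, 24, 24 — constant 24.
Term 12 comes from track B (its 6th entry): 24.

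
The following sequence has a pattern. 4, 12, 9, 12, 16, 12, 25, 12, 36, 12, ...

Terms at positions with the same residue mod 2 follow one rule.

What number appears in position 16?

The terms cycle through 2 interleaved subsequences.
Track A: 4, 9, 16, 25, 36. The squares 2², 3², 4², ….
Track B: 12, 12, 12, 12, 12. The constant sequence 12.
Position 16 → track B, term 8 = 12.

12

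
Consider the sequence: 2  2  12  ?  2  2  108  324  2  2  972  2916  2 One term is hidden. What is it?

36

Reading positions in blocks of 4 reveals the pattern AABB — 2 tracks woven together.
Track A is 2, 2, 2, 2, 2, 2, 2, which is the constant sequence 2.
Track B is 12, ?, 108, 324, 972, 2916, which is multiplying by 3 each time.
Filling track B at index 2 by its rule yields 36.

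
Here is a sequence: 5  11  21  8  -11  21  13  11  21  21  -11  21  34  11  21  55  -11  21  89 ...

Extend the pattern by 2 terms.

11, 21

Taking every 3rd term gives 3 separate tracks.
Track A: 5, 8, 13, 21, 34, 55, 89 (a Fibonacci-like recurrence a_n = a_{n-1} + a_{n-2}).
Track B: 11, -11, 11, -11, 11, -11 (oscillating between 11 and -11).
Track C: 21, 21, 21, 21, 21, 21 (constant 21).
Term 20 comes from track B (its 7th entry): 11.
Term 21 comes from track C (its 7th entry): 21.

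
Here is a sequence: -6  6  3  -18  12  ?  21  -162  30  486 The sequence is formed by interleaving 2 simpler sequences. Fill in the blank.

Split by position mod 2 into 2 tracks.
Stream A = -6, 3, 12, 21, 30: adding 9 each time.
Stream B = 6, -18, ?, -162, 486: multiplying by -3 each time.
So the missing entry in stream B is 54.

54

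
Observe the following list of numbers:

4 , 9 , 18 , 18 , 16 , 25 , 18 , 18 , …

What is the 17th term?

100

The slot pattern repeats as AABB (period 4), so there are 2 interleaved tracks.
Track A: 4, 9, 16, 25 (consecutive squares n² from n = 2).
Track B: 18, 18, 18, 18 (the constant sequence 18).
Term 17 comes from track A (its 9th entry): 100.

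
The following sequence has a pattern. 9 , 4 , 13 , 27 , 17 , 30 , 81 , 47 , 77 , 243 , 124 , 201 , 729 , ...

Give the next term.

325

Positions follow the repeating pattern ABB; grouping by letter gives 2 tracks.
Track A: 9, 27, 81, 243, 729 (geometric, ×3 each step).
Track B: 4, 13, 17, 30, 47, 77, 124, 201 (each term equals the sum of the previous two).
Position 14 → track B, term 9 = 325.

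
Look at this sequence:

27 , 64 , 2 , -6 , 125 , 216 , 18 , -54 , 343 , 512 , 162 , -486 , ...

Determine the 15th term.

1458

The slot pattern repeats as AABB (period 4), so there are 2 interleaved tracks.
Subsequence A: 27, 64, 125, 216, 343, 512 (perfect cubes starting at 3³).
Subsequence B: 2, -6, 18, -54, 162, -486 (multiplying by -3 each time).
Position 15 → subsequence B, term 7 = 1458.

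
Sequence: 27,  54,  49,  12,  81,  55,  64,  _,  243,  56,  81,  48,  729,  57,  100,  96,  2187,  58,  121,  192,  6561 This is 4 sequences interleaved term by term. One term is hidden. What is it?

24

Split by position mod 4: positions 1, 5, 9, … form one track, and each other residue class forms its own.
Subsequence A is 27, 81, 243, 729, 2187, 6561, which is powers of 3.
Subsequence B is 54, 55, 56, 57, 58, which is linear: a_n = 53 + n.
Subsequence C is 49, 64, 81, 100, 121, which is the squares 7², 8², 9², ….
Subsequence D is 12, ?, 48, 96, 192, which is geometric, ×2 each step.
Filling subsequence D at index 2 by its rule yields 24.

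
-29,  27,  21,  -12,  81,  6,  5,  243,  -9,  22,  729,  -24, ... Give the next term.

Split by position mod 3: positions 1, 4, 7, … form one track, and each other residue class forms its own.
Track A: -29, -12, 5, 22. Adding 17 each time.
Track B: 27, 81, 243, 729. Successive powers of 3.
Track C: 21, 6, -9, -24. Arithmetic, step −15.
Term 13 comes from track A (its 5th entry): 39.

39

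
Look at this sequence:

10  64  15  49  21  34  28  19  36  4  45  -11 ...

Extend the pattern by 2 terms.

55, -26

Positions 1, 3, 5, … form one subsequence and positions 2, 4, 6, … form another.
Track A: 10, 15, 21, 28, 36, 45 — triangular numbers starting at T_4.
Track B: 64, 49, 34, 19, 4, -11 — linear: a_n = 79 − 15·n.
Term 13 comes from track A (its 7th entry): 55.
Position 14 → track B, term 7 = -26.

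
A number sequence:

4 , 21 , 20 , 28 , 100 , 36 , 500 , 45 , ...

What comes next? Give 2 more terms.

Split by position mod 2 into 2 tracks.
Stream A is 4, 20, 100, 500, which is multiplying by 5 each time.
Stream B is 21, 28, 36, 45, which is triangular numbers starting at T_6.
The 9th slot belongs to stream A; its 5th term is 2500.
Position 10 → stream B, term 5 = 55.

2500, 55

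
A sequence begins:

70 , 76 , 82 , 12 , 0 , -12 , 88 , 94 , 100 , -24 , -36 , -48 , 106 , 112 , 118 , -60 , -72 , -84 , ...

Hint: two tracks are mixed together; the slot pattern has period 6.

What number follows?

Reading positions in blocks of 6 reveals the pattern AAABBB — 2 tracks woven together.
Track A: 70, 76, 82, 88, 94, 100, 106, 112, 118 (linear: a_n = 64 + 6·n).
Track B: 12, 0, -12, -24, -36, -48, -60, -72, -84 (subtracting 12 each time).
Term 19 comes from track A (its 10th entry): 124.

124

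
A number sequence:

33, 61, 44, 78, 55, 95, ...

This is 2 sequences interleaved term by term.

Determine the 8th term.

Positions 1, 3, 5, … form one subsequence and positions 2, 4, 6, … form another.
Subsequence A: 33, 44, 55 — arithmetic with common difference +11.
Subsequence B: 61, 78, 95 — arithmetic, step +17.
Position 8 → subsequence B, term 4 = 112.

112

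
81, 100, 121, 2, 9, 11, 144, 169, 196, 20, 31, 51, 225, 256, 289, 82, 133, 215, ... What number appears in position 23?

563

The slot pattern repeats as AAABBB (period 6), so there are 2 interleaved tracks.
Track A: 81, 100, 121, 144, 169, 196, 225, 256, 289 (perfect squares starting at 9²).
Track B: 2, 9, 11, 20, 31, 51, 82, 133, 215 (a Fibonacci-like recurrence a_n = a_{n-1} + a_{n-2}).
Position 23 → track B, term 11 = 563.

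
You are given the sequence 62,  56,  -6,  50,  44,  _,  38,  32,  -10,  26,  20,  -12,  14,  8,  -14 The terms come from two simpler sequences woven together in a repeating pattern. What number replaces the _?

-8

The slot pattern repeats as AAB (period 3), so there are 2 interleaved tracks.
Subsequence A: 62, 56, 50, 44, 38, 32, 26, 20, 14, 8. Arithmetic, step −6.
Subsequence B: -6, ?, -10, -12, -14. Linear: a_n = -4 − 2·n.
So the missing entry in subsequence B is -8.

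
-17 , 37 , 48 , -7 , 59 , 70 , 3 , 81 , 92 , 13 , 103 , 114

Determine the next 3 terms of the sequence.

23, 125, 136

Reading positions in blocks of 3 reveals the pattern ABB — 2 tracks woven together.
Track A: -17, -7, 3, 13 (arithmetic, step +10).
Track B: 37, 48, 59, 70, 81, 92, 103, 114 (arithmetic with common difference +11).
Term 13 comes from track A (its 5th entry): 23.
The 14th slot belongs to track B; its 9th term is 125.
The 15th slot belongs to track B; its 10th term is 136.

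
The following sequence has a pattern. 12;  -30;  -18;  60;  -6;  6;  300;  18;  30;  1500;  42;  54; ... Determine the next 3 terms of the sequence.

Positions follow the repeating pattern ABB; grouping by letter gives 2 tracks.
Track A = 12, 60, 300, 1500: a geometric progression (common ratio 5).
Track B = -30, -18, -6, 6, 18, 30, 42, 54: arithmetic with common difference +12.
Position 13 → track A, term 5 = 7500.
The 14th slot belongs to track B; its 9th term is 66.
The 15th slot belongs to track B; its 10th term is 78.

7500, 66, 78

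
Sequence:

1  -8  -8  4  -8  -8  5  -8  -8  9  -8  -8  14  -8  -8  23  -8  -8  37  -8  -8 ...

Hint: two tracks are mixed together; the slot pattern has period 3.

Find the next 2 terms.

60, -8

Positions follow the repeating pattern ABB; grouping by letter gives 2 tracks.
Track A: 1, 4, 5, 9, 14, 23, 37 (each term equals the sum of the previous two).
Track B: -8, -8, -8, -8, -8, -8, -8, -8, -8, -8, -8, -8, -8, -8 (always -8).
Position 22 → track A, term 8 = 60.
The 23rd slot belongs to track B; its 15th term is -8.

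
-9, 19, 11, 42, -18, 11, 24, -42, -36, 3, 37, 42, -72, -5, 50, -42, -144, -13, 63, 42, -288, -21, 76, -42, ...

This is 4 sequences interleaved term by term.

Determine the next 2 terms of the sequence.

Split by position mod 4 into 4 tracks.
Subsequence A: -9, -18, -36, -72, -144, -288 (geometric with ratio 2).
Subsequence B: 19, 11, 3, -5, -13, -21 (subtracting 8 each time).
Subsequence C: 11, 24, 37, 50, 63, 76 (arithmetic with common difference +13).
Subsequence D: 42, -42, 42, -42, 42, -42 (oscillating between 42 and -42).
Position 25 falls in subsequence A as its term 7, giving -576.
The 26th slot belongs to subsequence B; its 7th term is -29.

-576, -29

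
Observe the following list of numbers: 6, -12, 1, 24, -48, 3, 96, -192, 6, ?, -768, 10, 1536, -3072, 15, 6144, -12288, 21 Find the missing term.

Reading positions in blocks of 3 reveals the pattern AAB — 2 tracks woven together.
Track A is 6, -12, 24, -48, 96, -192, ?, -768, 1536, -3072, 6144, -12288, which is a geometric progression (common ratio -2).
Track B is 1, 3, 6, 10, 15, 21, which is the triangular numbers T_1, T_2, ….
So the missing entry in track A is 384.

384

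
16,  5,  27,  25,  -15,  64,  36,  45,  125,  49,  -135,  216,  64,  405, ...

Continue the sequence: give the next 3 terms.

Split by position mod 3 into 3 tracks.
Stream A is 16, 25, 36, 49, 64, which is the squares 4², 5², 6², ….
Stream B is 5, -15, 45, -135, 405, which is multiplying by -3 each time.
Stream C is 27, 64, 125, 216, which is the cubes 3³, 4³, 5³, ….
The 15th slot belongs to stream C; its 5th term is 343.
The 16th slot belongs to stream A; its 6th term is 81.
The 17th slot belongs to stream B; its 6th term is -1215.

343, 81, -1215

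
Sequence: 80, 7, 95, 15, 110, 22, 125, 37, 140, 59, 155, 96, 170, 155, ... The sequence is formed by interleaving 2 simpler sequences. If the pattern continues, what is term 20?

657

Split by position mod 2 into 2 tracks.
Track A: 80, 95, 110, 125, 140, 155, 170 (arithmetic with common difference +15).
Track B: 7, 15, 22, 37, 59, 96, 155 (each term equals the sum of the previous two).
The 20th slot belongs to track B; its 10th term is 657.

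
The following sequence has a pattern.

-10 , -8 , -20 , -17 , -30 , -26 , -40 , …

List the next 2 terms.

-35, -50

Split by position mod 2 into 2 tracks.
Subsequence A: -10, -20, -30, -40. Linear: a_n = −10·n.
Subsequence B: -8, -17, -26. Linear: a_n = 1 − 9·n.
Term 8 comes from subsequence B (its 4th entry): -35.
Position 9 falls in subsequence A as its term 5, giving -50.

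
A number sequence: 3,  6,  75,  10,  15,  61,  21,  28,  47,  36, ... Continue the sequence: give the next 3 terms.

45, 33, 55

The slot pattern repeats as AAB (period 3), so there are 2 interleaved tracks.
Track A is 3, 6, 10, 15, 21, 28, 36, which is triangular numbers n(n+1)/2 for n = 2, 3, ….
Track B is 75, 61, 47, which is arithmetic with common difference −14.
Position 11 → track A, term 8 = 45.
Position 12 → track B, term 4 = 33.
Term 13 comes from track A (its 9th entry): 55.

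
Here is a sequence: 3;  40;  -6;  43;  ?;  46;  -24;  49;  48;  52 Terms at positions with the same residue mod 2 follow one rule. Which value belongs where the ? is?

Positions 1, 3, 5, … form one subsequence and positions 2, 4, 6, … form another.
Subsequence A = 3, -6, ?, -24, 48: a geometric progression (common ratio -2).
Subsequence B = 40, 43, 46, 49, 52: adding 3 each time.
So the missing entry in subsequence A is 12.

12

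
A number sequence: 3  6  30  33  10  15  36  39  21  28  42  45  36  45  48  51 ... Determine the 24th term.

63

Positions follow the repeating pattern AABB; grouping by letter gives 2 tracks.
Track A: 3, 6, 10, 15, 21, 28, 36, 45 (the triangular numbers T_2, T_3, …).
Track B: 30, 33, 36, 39, 42, 45, 48, 51 (adding 3 each time).
Position 24 → track B, term 12 = 63.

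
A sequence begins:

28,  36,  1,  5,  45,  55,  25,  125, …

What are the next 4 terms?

66, 78, 625, 3125

Reading positions in blocks of 4 reveals the pattern AABB — 2 tracks woven together.
Stream A = 28, 36, 45, 55: the triangular numbers T_7, T_8, ….
Stream B = 1, 5, 25, 125: powers 5^0, 5^1, 5^2, ….
Term 9 comes from stream A (its 5th entry): 66.
The 10th slot belongs to stream A; its 6th term is 78.
Term 11 comes from stream B (its 5th entry): 625.
Position 12 falls in stream B as its term 6, giving 3125.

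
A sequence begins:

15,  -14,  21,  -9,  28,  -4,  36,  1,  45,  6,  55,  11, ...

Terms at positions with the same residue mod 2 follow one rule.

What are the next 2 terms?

Positions 1, 3, 5, … form one subsequence and positions 2, 4, 6, … form another.
Track A: 15, 21, 28, 36, 45, 55 — triangular numbers n(n+1)/2 for n = 5, 6, ….
Track B: -14, -9, -4, 1, 6, 11 — arithmetic with common difference +5.
Term 13 comes from track A (its 7th entry): 66.
The 14th slot belongs to track B; its 7th term is 16.

66, 16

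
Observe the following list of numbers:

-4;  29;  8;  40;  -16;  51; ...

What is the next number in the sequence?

32

Split by position mod 2 into 2 tracks.
Stream A is -4, 8, -16, which is multiplying by -2 each time.
Stream B is 29, 40, 51, which is arithmetic, step +11.
Term 7 comes from stream A (its 4th entry): 32.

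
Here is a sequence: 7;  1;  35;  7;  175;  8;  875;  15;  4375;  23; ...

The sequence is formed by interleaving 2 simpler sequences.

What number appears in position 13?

Odd-indexed and even-indexed terms follow separate rules.
Subsequence A: 7, 35, 175, 875, 4375. A geometric progression (common ratio 5).
Subsequence B: 1, 7, 8, 15, 23. Fibonacci-style (each term is the sum of the two before it).
Position 13 falls in subsequence A as its term 7, giving 109375.

109375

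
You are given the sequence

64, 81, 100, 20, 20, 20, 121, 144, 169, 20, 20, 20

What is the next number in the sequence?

The slot pattern repeats as AAABBB (period 6), so there are 2 interleaved tracks.
Subsequence A = 64, 81, 100, 121, 144, 169: perfect squares starting at 8².
Subsequence B = 20, 20, 20, 20, 20, 20: constant 20.
Position 13 → subsequence A, term 7 = 196.

196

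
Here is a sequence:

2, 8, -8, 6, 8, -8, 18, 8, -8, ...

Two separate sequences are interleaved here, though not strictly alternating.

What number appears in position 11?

Reading positions in blocks of 3 reveals the pattern ABB — 2 tracks woven together.
Stream A: 2, 6, 18 — geometric with ratio 3.
Stream B: 8, -8, 8, -8, 8, -8 — oscillating between 8 and -8.
The 11th slot belongs to stream B; its 7th term is 8.

8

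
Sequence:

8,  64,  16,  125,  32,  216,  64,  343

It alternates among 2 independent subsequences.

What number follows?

128

Taking every 2nd term gives 2 separate tracks.
Stream A: 8, 16, 32, 64. Successive powers of 2.
Stream B: 64, 125, 216, 343. The cubes 4³, 5³, 6³, ….
The 9th slot belongs to stream A; its 5th term is 128.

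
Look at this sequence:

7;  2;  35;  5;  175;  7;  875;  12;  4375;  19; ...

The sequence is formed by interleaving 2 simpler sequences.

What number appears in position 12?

Positions 1, 3, 5, … form one subsequence and positions 2, 4, 6, … form another.
Subsequence A: 7, 35, 175, 875, 4375 (geometric, ×5 each step).
Subsequence B: 2, 5, 7, 12, 19 (each term equals the sum of the previous two).
Position 12 falls in subsequence B as its term 6, giving 31.

31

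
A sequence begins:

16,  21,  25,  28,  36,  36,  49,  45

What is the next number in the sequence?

Taking every 2nd term gives 2 separate tracks.
Stream A: 16, 25, 36, 49. Consecutive squares n² from n = 4.
Stream B: 21, 28, 36, 45. Triangular numbers starting at T_6.
Position 9 → stream A, term 5 = 64.

64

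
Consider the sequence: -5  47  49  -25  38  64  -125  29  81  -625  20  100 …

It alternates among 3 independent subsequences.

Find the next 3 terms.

Read the sequence 3 terms at a time; column i is its own pattern.
Track A is -5, -25, -125, -625, which is multiplying by 5 each time.
Track B is 47, 38, 29, 20, which is arithmetic, step −9.
Track C is 49, 64, 81, 100, which is consecutive squares n² from n = 7.
Position 13 falls in track A as its term 5, giving -3125.
Position 14 → track B, term 5 = 11.
Position 15 → track C, term 5 = 121.

-3125, 11, 121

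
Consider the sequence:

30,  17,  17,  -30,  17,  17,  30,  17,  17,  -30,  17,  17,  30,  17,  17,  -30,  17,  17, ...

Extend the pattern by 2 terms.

The slot pattern repeats as ABB (period 3), so there are 2 interleaved tracks.
Track A: 30, -30, 30, -30, 30, -30 (oscillating between 30 and -30).
Track B: 17, 17, 17, 17, 17, 17, 17, 17, 17, 17, 17, 17 (always 17).
Position 19 → track A, term 7 = 30.
Position 20 → track B, term 13 = 17.

30, 17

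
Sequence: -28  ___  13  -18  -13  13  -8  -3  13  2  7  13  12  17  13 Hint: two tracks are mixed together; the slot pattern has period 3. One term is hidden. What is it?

-23

Positions follow the repeating pattern AAB; grouping by letter gives 2 tracks.
Subsequence A: -28, ?, -18, -13, -8, -3, 2, 7, 12, 17. Linear: a_n = -33 + 5·n.
Subsequence B: 13, 13, 13, 13, 13. The constant sequence 13.
Filling subsequence A at index 2 by its rule yields -23.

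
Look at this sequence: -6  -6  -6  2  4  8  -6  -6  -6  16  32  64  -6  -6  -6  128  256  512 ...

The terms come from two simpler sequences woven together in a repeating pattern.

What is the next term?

Reading positions in blocks of 6 reveals the pattern AAABBB — 2 tracks woven together.
Track A = -6, -6, -6, -6, -6, -6, -6, -6, -6: constant -6.
Track B = 2, 4, 8, 16, 32, 64, 128, 256, 512: successive powers of 2.
Position 19 falls in track A as its term 10, giving -6.

-6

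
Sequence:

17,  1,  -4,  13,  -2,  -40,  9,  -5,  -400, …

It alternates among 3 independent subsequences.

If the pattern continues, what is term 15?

-40000

Read the sequence 3 terms at a time; column i is its own pattern.
Stream A: 17, 13, 9 — subtracting 4 each time.
Stream B: 1, -2, -5 — subtracting 3 each time.
Stream C: -4, -40, -400 — geometric with ratio 10.
Position 15 falls in stream C as its term 5, giving -40000.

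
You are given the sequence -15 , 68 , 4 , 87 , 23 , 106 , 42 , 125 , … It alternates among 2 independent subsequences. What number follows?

61

Taking every 2nd term gives 2 separate tracks.
Track A is -15, 4, 23, 42, which is linear: a_n = -34 + 19·n.
Track B is 68, 87, 106, 125, which is adding 19 each time.
Position 9 falls in track A as its term 5, giving 61.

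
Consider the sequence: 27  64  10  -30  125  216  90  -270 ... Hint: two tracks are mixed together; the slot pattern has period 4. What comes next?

Positions follow the repeating pattern AABB; grouping by letter gives 2 tracks.
Stream A: 27, 64, 125, 216. Consecutive cubes n³ from n = 3.
Stream B: 10, -30, 90, -270. A geometric progression (common ratio -3).
Position 9 → stream A, term 5 = 343.

343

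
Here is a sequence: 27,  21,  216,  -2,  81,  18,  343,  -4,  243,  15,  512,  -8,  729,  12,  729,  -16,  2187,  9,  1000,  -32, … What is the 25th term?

Read the sequence 4 terms at a time; column i is its own pattern.
Track A: 27, 81, 243, 729, 2187 — powers of 3.
Track B: 21, 18, 15, 12, 9 — linear: a_n = 24 − 3·n.
Track C: 216, 343, 512, 729, 1000 — consecutive cubes n³ from n = 6.
Track D: -2, -4, -8, -16, -32 — multiplying by 2 each time.
Term 25 comes from track A (its 7th entry): 19683.

19683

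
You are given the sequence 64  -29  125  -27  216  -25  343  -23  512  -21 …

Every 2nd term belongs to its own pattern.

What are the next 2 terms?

Positions 1, 3, 5, … form one subsequence and positions 2, 4, 6, … form another.
Track A: 64, 125, 216, 343, 512 — the cubes 4³, 5³, 6³, ….
Track B: -29, -27, -25, -23, -21 — arithmetic with common difference +2.
Term 11 comes from track A (its 6th entry): 729.
The 12th slot belongs to track B; its 6th term is -19.

729, -19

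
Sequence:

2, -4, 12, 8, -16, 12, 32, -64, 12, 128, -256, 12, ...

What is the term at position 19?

Positions follow the repeating pattern AAB; grouping by letter gives 2 tracks.
Track A: 2, -4, 8, -16, 32, -64, 128, -256. A geometric progression (common ratio -2).
Track B: 12, 12, 12, 12. The constant sequence 12.
Position 19 → track A, term 13 = 8192.

8192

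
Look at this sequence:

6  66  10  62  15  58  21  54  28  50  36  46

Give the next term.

45

Split by position mod 2 into 2 tracks.
Stream A: 6, 10, 15, 21, 28, 36 — triangular numbers n(n+1)/2 for n = 3, 4, ….
Stream B: 66, 62, 58, 54, 50, 46 — subtracting 4 each time.
The 13th slot belongs to stream A; its 7th term is 45.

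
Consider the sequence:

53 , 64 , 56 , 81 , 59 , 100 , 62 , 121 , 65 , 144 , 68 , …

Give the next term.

Taking every 2nd term gives 2 separate tracks.
Track A: 53, 56, 59, 62, 65, 68. Arithmetic, step +3.
Track B: 64, 81, 100, 121, 144. Consecutive squares n² from n = 8.
The 12th slot belongs to track B; its 6th term is 169.

169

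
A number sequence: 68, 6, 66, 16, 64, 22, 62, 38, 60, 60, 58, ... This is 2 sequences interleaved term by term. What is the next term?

98

Taking every 2nd term gives 2 separate tracks.
Track A: 68, 66, 64, 62, 60, 58 — arithmetic, step −2.
Track B: 6, 16, 22, 38, 60 — Fibonacci-style (each term is the sum of the two before it).
Position 12 falls in track B as its term 6, giving 98.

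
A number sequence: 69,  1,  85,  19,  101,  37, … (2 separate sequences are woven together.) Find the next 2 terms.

Split by position mod 2 into 2 tracks.
Track A: 69, 85, 101 — linear: a_n = 53 + 16·n.
Track B: 1, 19, 37 — arithmetic, step +18.
Position 7 → track A, term 4 = 117.
Position 8 falls in track B as its term 4, giving 55.

117, 55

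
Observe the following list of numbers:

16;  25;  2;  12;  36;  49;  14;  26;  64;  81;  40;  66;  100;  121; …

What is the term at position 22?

225

Reading positions in blocks of 4 reveals the pattern AABB — 2 tracks woven together.
Stream A: 16, 25, 36, 49, 64, 81, 100, 121. Consecutive squares n² from n = 4.
Stream B: 2, 12, 14, 26, 40, 66. Fibonacci-style (each term is the sum of the two before it).
Position 22 falls in stream A as its term 12, giving 225.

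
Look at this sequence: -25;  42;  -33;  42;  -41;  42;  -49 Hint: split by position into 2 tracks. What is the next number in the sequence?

The terms cycle through 2 interleaved subsequences.
Track A is -25, -33, -41, -49, which is linear: a_n = -17 − 8·n.
Track B is 42, 42, 42, which is always 42.
Position 8 falls in track B as its term 4, giving 42.

42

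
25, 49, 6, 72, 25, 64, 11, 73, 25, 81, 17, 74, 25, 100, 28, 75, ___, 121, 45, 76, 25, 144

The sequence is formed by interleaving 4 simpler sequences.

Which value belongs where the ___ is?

25

Read the sequence 4 terms at a time; column i is its own pattern.
Track A = 25, 25, 25, 25, ?, 25: the constant sequence 25.
Track B = 49, 64, 81, 100, 121, 144: consecutive squares n² from n = 7.
Track C = 6, 11, 17, 28, 45: each term equals the sum of the previous two.
Track D = 72, 73, 74, 75, 76: linear: a_n = 71 + n.
So the missing entry in track A is 25.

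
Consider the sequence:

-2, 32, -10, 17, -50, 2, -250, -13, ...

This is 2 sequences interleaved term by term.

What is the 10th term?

-28

Odd-indexed and even-indexed terms follow separate rules.
Track A: -2, -10, -50, -250. A geometric progression (common ratio 5).
Track B: 32, 17, 2, -13. Linear: a_n = 47 − 15·n.
Position 10 falls in track B as its term 5, giving -28.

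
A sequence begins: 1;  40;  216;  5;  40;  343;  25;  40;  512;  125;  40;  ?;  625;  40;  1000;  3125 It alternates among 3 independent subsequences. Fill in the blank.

The terms cycle through 3 interleaved subsequences.
Track A: 1, 5, 25, 125, 625, 3125. Successive powers of 5.
Track B: 40, 40, 40, 40, 40. Always 40.
Track C: 216, 343, 512, ?, 1000. The cubes 6³, 7³, 8³, ….
The gap is track C's term 4; the rule gives 729.

729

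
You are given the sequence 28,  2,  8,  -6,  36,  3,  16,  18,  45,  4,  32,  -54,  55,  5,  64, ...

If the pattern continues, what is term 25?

91

Split by position mod 4 into 4 tracks.
Track A is 28, 36, 45, 55, which is the triangular numbers T_7, T_8, ….
Track B is 2, 3, 4, 5, which is linear: a_n = 1 + n.
Track C is 8, 16, 32, 64, which is successive powers of 2.
Track D is -6, 18, -54, which is a geometric progression (common ratio -3).
The 25th slot belongs to track A; its 7th term is 91.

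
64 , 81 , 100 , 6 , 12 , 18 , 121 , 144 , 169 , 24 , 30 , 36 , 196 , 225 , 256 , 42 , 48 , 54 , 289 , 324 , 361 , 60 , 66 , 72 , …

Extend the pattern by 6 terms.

Positions follow the repeating pattern AAABBB; grouping by letter gives 2 tracks.
Track A = 64, 81, 100, 121, 144, 169, 196, 225, 256, 289, 324, 361: consecutive squares n² from n = 8.
Track B = 6, 12, 18, 24, 30, 36, 42, 48, 54, 60, 66, 72: adding 6 each time.
The 25th slot belongs to track A; its 13th term is 400.
Term 26 comes from track A (its 14th entry): 441.
Position 27 falls in track A as its term 15, giving 484.
Term 28 comes from track B (its 13th entry): 78.
Position 29 falls in track B as its term 14, giving 84.
Term 30 comes from track B (its 15th entry): 90.

400, 441, 484, 78, 84, 90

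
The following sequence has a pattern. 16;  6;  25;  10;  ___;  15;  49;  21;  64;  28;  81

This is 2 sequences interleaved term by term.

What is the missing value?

The terms cycle through 2 interleaved subsequences.
Subsequence A is 16, 25, ?, 49, 64, 81, which is the squares 4², 5², 6², ….
Subsequence B is 6, 10, 15, 21, 28, which is triangular numbers starting at T_3.
The gap is subsequence A's term 3; the rule gives 36.

36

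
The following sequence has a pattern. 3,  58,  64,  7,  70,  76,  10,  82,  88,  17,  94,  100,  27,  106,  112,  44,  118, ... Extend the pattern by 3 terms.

Positions follow the repeating pattern ABB; grouping by letter gives 2 tracks.
Track A: 3, 7, 10, 17, 27, 44 (Fibonacci-style (each term is the sum of the two before it)).
Track B: 58, 64, 70, 76, 82, 88, 94, 100, 106, 112, 118 (adding 6 each time).
The 18th slot belongs to track B; its 12th term is 124.
The 19th slot belongs to track A; its 7th term is 71.
Term 20 comes from track B (its 13th entry): 130.

124, 71, 130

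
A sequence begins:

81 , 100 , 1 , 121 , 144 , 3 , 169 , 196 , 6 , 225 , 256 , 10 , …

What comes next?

Reading positions in blocks of 3 reveals the pattern AAB — 2 tracks woven together.
Track A: 81, 100, 121, 144, 169, 196, 225, 256 (perfect squares starting at 9²).
Track B: 1, 3, 6, 10 (triangular numbers n(n+1)/2 for n = 1, 2, …).
Position 13 → track A, term 9 = 289.

289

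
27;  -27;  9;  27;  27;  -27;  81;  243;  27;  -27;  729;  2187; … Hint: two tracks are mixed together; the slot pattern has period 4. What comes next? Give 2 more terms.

27, -27

The slot pattern repeats as AABB (period 4), so there are 2 interleaved tracks.
Subsequence A: 27, -27, 27, -27, 27, -27 (the oscillation 27·(−1)^(n+1)).
Subsequence B: 9, 27, 81, 243, 729, 2187 (a geometric progression (common ratio 3)).
The 13th slot belongs to subsequence A; its 7th term is 27.
The 14th slot belongs to subsequence A; its 8th term is -27.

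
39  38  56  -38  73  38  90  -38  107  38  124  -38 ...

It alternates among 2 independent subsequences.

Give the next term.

141

Positions 1, 3, 5, … form one subsequence and positions 2, 4, 6, … form another.
Track A is 39, 56, 73, 90, 107, 124, which is arithmetic with common difference +17.
Track B is 38, -38, 38, -38, 38, -38, which is alternating ±38.
Term 13 comes from track A (its 7th entry): 141.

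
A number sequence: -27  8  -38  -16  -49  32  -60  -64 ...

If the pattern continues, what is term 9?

Taking every 2nd term gives 2 separate tracks.
Subsequence A = -27, -38, -49, -60: arithmetic with common difference −11.
Subsequence B = 8, -16, 32, -64: a geometric progression (common ratio -2).
The 9th slot belongs to subsequence A; its 5th term is -71.

-71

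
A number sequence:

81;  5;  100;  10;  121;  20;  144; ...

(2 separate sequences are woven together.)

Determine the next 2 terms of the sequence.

40, 169

Odd-indexed and even-indexed terms follow separate rules.
Subsequence A: 81, 100, 121, 144 (perfect squares starting at 9²).
Subsequence B: 5, 10, 20 (geometric, ×2 each step).
Position 8 → subsequence B, term 4 = 40.
Term 9 comes from subsequence A (its 5th entry): 169.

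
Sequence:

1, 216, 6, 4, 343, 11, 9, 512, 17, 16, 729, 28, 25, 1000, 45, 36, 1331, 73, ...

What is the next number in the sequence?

Split by position mod 3 into 3 tracks.
Subsequence A = 1, 4, 9, 16, 25, 36: consecutive squares n² from n = 1.
Subsequence B = 216, 343, 512, 729, 1000, 1331: perfect cubes starting at 6³.
Subsequence C = 6, 11, 17, 28, 45, 73: a Fibonacci-like recurrence a_n = a_{n-1} + a_{n-2}.
Position 19 → subsequence A, term 7 = 49.

49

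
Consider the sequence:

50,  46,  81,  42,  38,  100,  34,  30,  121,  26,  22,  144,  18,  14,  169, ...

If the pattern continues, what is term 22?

Positions follow the repeating pattern AAB; grouping by letter gives 2 tracks.
Track A = 50, 46, 42, 38, 34, 30, 26, 22, 18, 14: linear: a_n = 54 − 4·n.
Track B = 81, 100, 121, 144, 169: perfect squares starting at 9².
Position 22 falls in track A as its term 15, giving -6.

-6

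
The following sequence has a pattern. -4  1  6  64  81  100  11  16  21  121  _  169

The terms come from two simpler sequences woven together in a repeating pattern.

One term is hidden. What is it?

Reading positions in blocks of 6 reveals the pattern AAABBB — 2 tracks woven together.
Track A: -4, 1, 6, 11, 16, 21 — arithmetic with common difference +5.
Track B: 64, 81, 100, 121, ?, 169 — consecutive squares n² from n = 8.
The gap is track B's term 5; the rule gives 144.

144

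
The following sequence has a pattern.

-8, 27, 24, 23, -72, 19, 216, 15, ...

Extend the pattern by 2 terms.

Positions 1, 3, 5, … form one subsequence and positions 2, 4, 6, … form another.
Track A = -8, 24, -72, 216: a geometric progression (common ratio -3).
Track B = 27, 23, 19, 15: arithmetic with common difference −4.
Position 9 falls in track A as its term 5, giving -648.
The 10th slot belongs to track B; its 5th term is 11.

-648, 11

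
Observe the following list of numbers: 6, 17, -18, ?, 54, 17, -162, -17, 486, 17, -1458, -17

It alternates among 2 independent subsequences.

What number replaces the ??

Split by position mod 2 into 2 tracks.
Track A: 6, -18, 54, -162, 486, -1458. Multiplying by -3 each time.
Track B: 17, ?, 17, -17, 17, -17. The oscillation 17·(−1)^(n+1).
So the missing entry in track B is -17.

-17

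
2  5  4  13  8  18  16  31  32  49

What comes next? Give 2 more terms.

64, 80

The terms cycle through 2 interleaved subsequences.
Subsequence A: 2, 4, 8, 16, 32. Successive powers of 2.
Subsequence B: 5, 13, 18, 31, 49. Each term equals the sum of the previous two.
Position 11 → subsequence A, term 6 = 64.
Position 12 falls in subsequence B as its term 6, giving 80.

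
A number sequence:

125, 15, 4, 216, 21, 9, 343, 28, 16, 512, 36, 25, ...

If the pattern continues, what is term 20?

Taking every 3rd term gives 3 separate tracks.
Subsequence A is 125, 216, 343, 512, which is consecutive cubes n³ from n = 5.
Subsequence B is 15, 21, 28, 36, which is the triangular numbers T_5, T_6, ….
Subsequence C is 4, 9, 16, 25, which is the squares 2², 3², 4², ….
Term 20 comes from subsequence B (its 7th entry): 66.

66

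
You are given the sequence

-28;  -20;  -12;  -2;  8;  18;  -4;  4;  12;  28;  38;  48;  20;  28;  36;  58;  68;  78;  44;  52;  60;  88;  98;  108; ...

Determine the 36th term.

The slot pattern repeats as AAABBB (period 6), so there are 2 interleaved tracks.
Track A: -28, -20, -12, -4, 4, 12, 20, 28, 36, 44, 52, 60 (arithmetic, step +8).
Track B: -2, 8, 18, 28, 38, 48, 58, 68, 78, 88, 98, 108 (arithmetic, step +10).
Term 36 comes from track B (its 18th entry): 168.

168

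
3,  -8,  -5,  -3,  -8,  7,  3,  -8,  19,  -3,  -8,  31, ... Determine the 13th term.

3

Split by position mod 3 into 3 tracks.
Track A = 3, -3, 3, -3: oscillating between 3 and -3.
Track B = -8, -8, -8, -8: the constant sequence -8.
Track C = -5, 7, 19, 31: linear: a_n = -17 + 12·n.
Term 13 comes from track A (its 5th entry): 3.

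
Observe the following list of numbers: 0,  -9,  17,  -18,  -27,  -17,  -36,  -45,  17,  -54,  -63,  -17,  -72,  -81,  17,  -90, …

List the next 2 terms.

-99, -17

Positions follow the repeating pattern AAB; grouping by letter gives 2 tracks.
Subsequence A: 0, -9, -18, -27, -36, -45, -54, -63, -72, -81, -90. Arithmetic with common difference −9.
Subsequence B: 17, -17, 17, -17, 17. Oscillating between 17 and -17.
Position 17 → subsequence A, term 12 = -99.
Position 18 → subsequence B, term 6 = -17.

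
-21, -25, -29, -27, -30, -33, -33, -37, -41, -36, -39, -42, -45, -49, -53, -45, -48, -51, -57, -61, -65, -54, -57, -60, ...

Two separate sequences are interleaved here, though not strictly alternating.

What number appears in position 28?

-63

Reading positions in blocks of 6 reveals the pattern AAABBB — 2 tracks woven together.
Track A = -21, -25, -29, -33, -37, -41, -45, -49, -53, -57, -61, -65: subtracting 4 each time.
Track B = -27, -30, -33, -36, -39, -42, -45, -48, -51, -54, -57, -60: arithmetic, step −3.
Term 28 comes from track B (its 13th entry): -63.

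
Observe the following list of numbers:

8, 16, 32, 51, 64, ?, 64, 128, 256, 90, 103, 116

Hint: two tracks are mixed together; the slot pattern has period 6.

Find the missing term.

Positions follow the repeating pattern AAABBB; grouping by letter gives 2 tracks.
Stream A: 8, 16, 32, 64, 128, 256 — powers 2^3, 2^4, 2^5, ….
Stream B: 51, 64, ?, 90, 103, 116 — adding 13 each time.
Filling stream B at index 3 by its rule yields 77.

77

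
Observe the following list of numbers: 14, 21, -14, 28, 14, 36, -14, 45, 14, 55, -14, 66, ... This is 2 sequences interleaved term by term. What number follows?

Taking every 2nd term gives 2 separate tracks.
Track A = 14, -14, 14, -14, 14, -14: oscillating between 14 and -14.
Track B = 21, 28, 36, 45, 55, 66: the triangular numbers T_6, T_7, ….
The 13th slot belongs to track A; its 7th term is 14.

14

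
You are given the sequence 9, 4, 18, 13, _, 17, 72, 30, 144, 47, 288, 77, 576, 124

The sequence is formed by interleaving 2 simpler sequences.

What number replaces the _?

36

Positions 1, 3, 5, … form one subsequence and positions 2, 4, 6, … form another.
Track A: 9, 18, ?, 72, 144, 288, 576 (geometric, ×2 each step).
Track B: 4, 13, 17, 30, 47, 77, 124 (each term equals the sum of the previous two).
Filling track A at index 3 by its rule yields 36.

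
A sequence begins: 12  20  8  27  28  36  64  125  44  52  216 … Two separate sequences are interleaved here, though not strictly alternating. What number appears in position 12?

The slot pattern repeats as AABB (period 4), so there are 2 interleaved tracks.
Track A: 12, 20, 28, 36, 44, 52. Adding 8 each time.
Track B: 8, 27, 64, 125, 216. Consecutive cubes n³ from n = 2.
The 12th slot belongs to track B; its 6th term is 343.

343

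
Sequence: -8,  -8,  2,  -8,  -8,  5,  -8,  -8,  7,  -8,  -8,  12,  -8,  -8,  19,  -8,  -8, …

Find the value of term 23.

The slot pattern repeats as AAB (period 3), so there are 2 interleaved tracks.
Track A: -8, -8, -8, -8, -8, -8, -8, -8, -8, -8, -8, -8 — constant -8.
Track B: 2, 5, 7, 12, 19 — Fibonacci-style (each term is the sum of the two before it).
Position 23 falls in track A as its term 16, giving -8.

-8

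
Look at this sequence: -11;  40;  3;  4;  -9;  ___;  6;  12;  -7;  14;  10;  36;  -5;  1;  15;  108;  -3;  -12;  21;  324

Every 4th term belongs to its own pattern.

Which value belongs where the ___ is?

27

Split by position mod 4 into 4 tracks.
Stream A: -11, -9, -7, -5, -3. Arithmetic with common difference +2.
Stream B: 40, ?, 14, 1, -12. Linear: a_n = 53 − 13·n.
Stream C: 3, 6, 10, 15, 21. Triangular numbers n(n+1)/2 for n = 2, 3, ….
Stream D: 4, 12, 36, 108, 324. Geometric with ratio 3.
Filling stream B at index 2 by its rule yields 27.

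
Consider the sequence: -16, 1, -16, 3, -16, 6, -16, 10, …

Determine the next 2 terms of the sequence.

-16, 15

Split by position mod 2 into 2 tracks.
Stream A: -16, -16, -16, -16 (always -16).
Stream B: 1, 3, 6, 10 (the triangular numbers T_1, T_2, …).
Term 9 comes from stream A (its 5th entry): -16.
The 10th slot belongs to stream B; its 5th term is 15.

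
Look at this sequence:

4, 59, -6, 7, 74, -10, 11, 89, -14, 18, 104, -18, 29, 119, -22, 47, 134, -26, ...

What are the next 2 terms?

The terms cycle through 3 interleaved subsequences.
Track A is 4, 7, 11, 18, 29, 47, which is Fibonacci-style (each term is the sum of the two before it).
Track B is 59, 74, 89, 104, 119, 134, which is linear: a_n = 44 + 15·n.
Track C is -6, -10, -14, -18, -22, -26, which is arithmetic with common difference −4.
Position 19 → track A, term 7 = 76.
Position 20 falls in track B as its term 7, giving 149.

76, 149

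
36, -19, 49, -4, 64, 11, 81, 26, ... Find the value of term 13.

144

Split by position mod 2 into 2 tracks.
Subsequence A is 36, 49, 64, 81, which is perfect squares starting at 6².
Subsequence B is -19, -4, 11, 26, which is linear: a_n = -34 + 15·n.
The 13th slot belongs to subsequence A; its 7th term is 144.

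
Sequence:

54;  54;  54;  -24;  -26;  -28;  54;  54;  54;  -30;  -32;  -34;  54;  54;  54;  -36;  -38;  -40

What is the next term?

54

The slot pattern repeats as AAABBB (period 6), so there are 2 interleaved tracks.
Stream A: 54, 54, 54, 54, 54, 54, 54, 54, 54. Constant 54.
Stream B: -24, -26, -28, -30, -32, -34, -36, -38, -40. Linear: a_n = -22 − 2·n.
The 19th slot belongs to stream A; its 10th term is 54.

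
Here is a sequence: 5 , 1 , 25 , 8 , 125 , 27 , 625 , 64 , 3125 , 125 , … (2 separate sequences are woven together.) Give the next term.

The terms cycle through 2 interleaved subsequences.
Subsequence A: 5, 25, 125, 625, 3125. Powers 5^1, 5^2, 5^3, ….
Subsequence B: 1, 8, 27, 64, 125. Perfect cubes starting at 1³.
Position 11 falls in subsequence A as its term 6, giving 15625.

15625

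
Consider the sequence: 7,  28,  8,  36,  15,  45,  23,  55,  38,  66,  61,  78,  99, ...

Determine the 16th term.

Positions 1, 3, 5, … form one subsequence and positions 2, 4, 6, … form another.
Track A is 7, 8, 15, 23, 38, 61, 99, which is Fibonacci-style (each term is the sum of the two before it).
Track B is 28, 36, 45, 55, 66, 78, which is triangular numbers starting at T_7.
Position 16 falls in track B as its term 8, giving 105.

105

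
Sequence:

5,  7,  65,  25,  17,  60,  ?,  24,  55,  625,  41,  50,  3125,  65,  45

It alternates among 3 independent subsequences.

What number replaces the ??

Read the sequence 3 terms at a time; column i is its own pattern.
Track A is 5, 25, ?, 625, 3125, which is successive powers of 5.
Track B is 7, 17, 24, 41, 65, which is Fibonacci-style (each term is the sum of the two before it).
Track C is 65, 60, 55, 50, 45, which is linear: a_n = 70 − 5·n.
Filling track A at index 3 by its rule yields 125.

125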